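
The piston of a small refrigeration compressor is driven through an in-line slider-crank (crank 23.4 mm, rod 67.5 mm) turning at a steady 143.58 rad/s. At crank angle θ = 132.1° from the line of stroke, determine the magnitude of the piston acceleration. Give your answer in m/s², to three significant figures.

335

ω = 143.6 rad/s
x(θ) = r cosθ + √(L² − r² sin²θ); with ω constant, a = ω²·d²x/dθ².
d²x/dθ² = −r cosθ − r²(cos2θ)/√u − r⁴ sin²2θ/(4u^{3/2}),  u = L² − r² sin²θ = 0.0042548 m².
Substituting r = 0.0234 m, L = 0.0675 m, θ = 132.1°: d²x/dθ² = +0.016269 m.
a = ω²·d²x/dθ² = (143.6)²·(+0.016269) = +335.39 m/s²;  |a| = 335.39 m/s².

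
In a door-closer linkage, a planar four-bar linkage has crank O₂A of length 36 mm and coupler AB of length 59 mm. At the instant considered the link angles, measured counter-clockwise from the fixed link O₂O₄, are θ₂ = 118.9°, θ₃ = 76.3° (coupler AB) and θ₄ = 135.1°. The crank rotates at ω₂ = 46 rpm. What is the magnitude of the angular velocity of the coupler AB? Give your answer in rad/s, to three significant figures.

ω₂ = 4.817 rad/s (from 46 rpm).
Differentiating the loop-closure r₂e^{iθ₂}+r₃e^{iθ₃}=r₁+r₄e^{iθ₄} gives r₂ω₂e^{iθ₂}+r₃ω₃e^{iθ₃}=r₄ω₄e^{iθ₄}.
Eliminating the other unknown: ω₃ = r₂ω₂ sin(θ₄−θ₂) / [r₃ sin(θ₃−θ₄)].
Numerator sine = +0.27899; denominator sine = -0.85536.
Result = 0.036·4.817·(+0.27899) / (0.059·(-0.85536)) = -0.95869 rad/s; magnitude 0.95869 rad/s.

0.959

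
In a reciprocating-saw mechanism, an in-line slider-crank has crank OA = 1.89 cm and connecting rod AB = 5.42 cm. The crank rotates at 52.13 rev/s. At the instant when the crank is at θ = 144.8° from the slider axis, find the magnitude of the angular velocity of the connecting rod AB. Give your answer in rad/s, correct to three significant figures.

95.3

ω = 327.5 rad/s (converted from 52.13 rev/s).
The rod makes angle φ with the slider axis where L sinφ = r sinθ; differentiating, L cosφ·φ̇ = r ω cosθ.
L cosφ = √(L² − r² sin²θ) = 0.053094 m.
|ω_rod| = r ω |cosθ| / √(L² − r² sin²θ) = 0.0189·327.5·0.81714/0.053094 = 95.276 rad/s.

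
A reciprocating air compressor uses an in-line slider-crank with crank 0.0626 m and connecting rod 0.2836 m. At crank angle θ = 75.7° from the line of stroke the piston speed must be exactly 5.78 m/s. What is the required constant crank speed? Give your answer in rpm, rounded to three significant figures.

862

For an in-line slider-crank, |v_piston| = rω|sinθ|·[1 + r cosθ/√(L² − r² sin²θ)].
With r = 0.0626 m, L = 0.2836 m, θ = 75.7°: the bracketed kinematic factor |dx/dθ| = 0.064046 m.
ω = v/|dx/dθ| = 5.78/0.064046 = 90.248 rad/s.
N = 60ω/(2π) = 861.8 rpm.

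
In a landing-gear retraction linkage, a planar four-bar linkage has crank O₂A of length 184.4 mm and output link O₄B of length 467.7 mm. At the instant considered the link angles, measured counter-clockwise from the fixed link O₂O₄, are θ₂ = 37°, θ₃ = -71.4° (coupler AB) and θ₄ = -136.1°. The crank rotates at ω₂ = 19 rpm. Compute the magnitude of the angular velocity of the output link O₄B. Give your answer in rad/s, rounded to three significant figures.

0.823

ω₂ = 1.99 rad/s (from 19 rpm).
Differentiating the loop-closure r₂e^{iθ₂}+r₃e^{iθ₃}=r₁+r₄e^{iθ₄} gives r₂ω₂e^{iθ₂}+r₃ω₃e^{iθ₃}=r₄ω₄e^{iθ₄}.
Eliminating the other unknown: ω₄ = r₂ω₂ sin(θ₂−θ₃) / [r₄ sin(θ₄−θ₃)].
Numerator sine = +0.94888; denominator sine = -0.90408.
Result = 0.1844·1.99·(+0.94888) / (0.4677·(-0.90408)) = -0.82334 rad/s; magnitude 0.82334 rad/s.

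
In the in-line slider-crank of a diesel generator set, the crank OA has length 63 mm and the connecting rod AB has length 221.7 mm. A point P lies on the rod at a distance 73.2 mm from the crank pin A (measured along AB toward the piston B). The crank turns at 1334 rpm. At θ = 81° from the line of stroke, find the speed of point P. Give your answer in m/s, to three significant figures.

8.87

ω = 139.7 rad/s.  Crank-pin speed |V_A| = rω = 8.8009 m/s, perpendicular to OA.
Rod angle: sinφ = −(r/L) sinθ ⇒ φ = -16.300°; ω_rod = −rω cosθ/√(L²−r²sin²θ) = -6.4701 rad/s.
V_P = V_A + ω_rod × AP, with AP = 0.0732 m along the rod.
Components: V_Px = −rω sinθ − a·ω_rod·sinφ = -8.8254 m/s;  V_Py = rω cosθ + a·ω_rod·cosφ = +0.92219 m/s.
|V_P| = √(V_Px² + V_Py²) = 8.8735 m/s.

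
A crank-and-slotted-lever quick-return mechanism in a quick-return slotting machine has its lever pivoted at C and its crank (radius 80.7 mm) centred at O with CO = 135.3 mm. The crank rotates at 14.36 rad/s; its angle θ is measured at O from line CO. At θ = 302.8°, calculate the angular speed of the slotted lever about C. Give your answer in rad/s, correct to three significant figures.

4.87

ω = 14.36 rad/s
Crank pin A relative to C: A = (d + r cosθ, r sinθ); lever angle φ = atan2(r sinθ, d + r cosθ).
Differentiating tanφ: φ̇ = rω(d cosθ + r)/(d² + r² + 2dr cosθ).
d² + r² + 2dr cosθ = |CA|² = 0.0366481 m²;  d cosθ + r = +0.15399 m.
|ω_lever| = |0.0807·14.36·+0.15399| / 0.0366481 = 4.8694 rad/s.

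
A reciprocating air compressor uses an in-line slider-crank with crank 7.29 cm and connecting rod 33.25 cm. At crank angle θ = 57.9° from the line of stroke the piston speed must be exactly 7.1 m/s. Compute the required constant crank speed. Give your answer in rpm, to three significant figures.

For an in-line slider-crank, |v_piston| = rω|sinθ|·[1 + r cosθ/√(L² − r² sin²θ)].
With r = 0.0729 m, L = 0.3325 m, θ = 57.9°: the bracketed kinematic factor |dx/dθ| = 0.069078 m.
ω = v/|dx/dθ| = 7.1/0.069078 = 102.78 rad/s.
N = 60ω/(2π) = 981.51 rpm.

982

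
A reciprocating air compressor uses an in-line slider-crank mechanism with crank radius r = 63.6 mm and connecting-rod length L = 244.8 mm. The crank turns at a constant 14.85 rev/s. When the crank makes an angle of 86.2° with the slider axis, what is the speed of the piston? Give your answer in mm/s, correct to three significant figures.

ω = 2π·14.8 = 93.31 rad/s
For an in-line slider-crank, x = r cosθ + √(L² − r² sin²θ), so v = −rω sinθ·[1 + r cosθ/√(L² − r² sin²θ)].
With r = 0.0636 m, L = 0.2448 m, θ = 86.2°: √(L² − r² sin²θ) = 0.23643 m.
v = −0.0636·93.31·0.99780·[1 + 0.0636·0.06627/0.23643] = -6.0267 m/s.
|v| = 6.0267 m/s = 6026.7 mm/s.

6030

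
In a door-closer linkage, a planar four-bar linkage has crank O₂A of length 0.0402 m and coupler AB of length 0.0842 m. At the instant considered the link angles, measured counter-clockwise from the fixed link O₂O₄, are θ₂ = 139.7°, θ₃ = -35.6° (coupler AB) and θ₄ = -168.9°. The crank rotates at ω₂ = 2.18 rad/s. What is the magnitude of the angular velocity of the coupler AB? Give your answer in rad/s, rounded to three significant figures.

1.12

ω₂ = 2.18 rad/s
Differentiating the loop-closure r₂e^{iθ₂}+r₃e^{iθ₃}=r₁+r₄e^{iθ₄} gives r₂ω₂e^{iθ₂}+r₃ω₃e^{iθ₃}=r₄ω₄e^{iθ₄}.
Eliminating the other unknown: ω₃ = r₂ω₂ sin(θ₄−θ₂) / [r₃ sin(θ₃−θ₄)].
Numerator sine = +0.78152; denominator sine = +0.72777.
Result = 0.0402·2.18·(+0.78152) / (0.0842·(+0.72777)) = +1.1177 rad/s; magnitude 1.1177 rad/s.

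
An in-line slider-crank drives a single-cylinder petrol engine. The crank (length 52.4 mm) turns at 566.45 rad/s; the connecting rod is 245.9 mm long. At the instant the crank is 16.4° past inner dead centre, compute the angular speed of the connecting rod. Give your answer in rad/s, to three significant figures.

ω = 566.5 rad/s
The rod makes angle φ with the slider axis where L sinφ = r sinθ; differentiating, L cosφ·φ̇ = r ω cosθ.
L cosφ = √(L² − r² sin²θ) = 0.24545 m.
|ω_rod| = r ω |cosθ| / √(L² − r² sin²θ) = 0.0524·566.5·0.95931/0.24545 = 116.01 rad/s.

116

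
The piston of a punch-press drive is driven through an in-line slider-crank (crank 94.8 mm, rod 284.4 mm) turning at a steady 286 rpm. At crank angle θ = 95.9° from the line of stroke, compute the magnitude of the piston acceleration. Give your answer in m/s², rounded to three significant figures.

ω = 2π·286/60 = 29.95 rad/s
x(θ) = r cosθ + √(L² − r² sin²θ); with ω constant, a = ω²·d²x/dθ².
d²x/dθ² = −r cosθ − r²(cos2θ)/√u − r⁴ sin²2θ/(4u^{3/2}),  u = L² − r² sin²θ = 0.0719913 m².
Substituting r = 0.0948 m, L = 0.2844 m, θ = 95.9°: d²x/dθ² = +0.042488 m.
a = ω²·d²x/dθ² = (29.95)²·(+0.042488) = +38.111 m/s²;  |a| = 38.111 m/s².

38.1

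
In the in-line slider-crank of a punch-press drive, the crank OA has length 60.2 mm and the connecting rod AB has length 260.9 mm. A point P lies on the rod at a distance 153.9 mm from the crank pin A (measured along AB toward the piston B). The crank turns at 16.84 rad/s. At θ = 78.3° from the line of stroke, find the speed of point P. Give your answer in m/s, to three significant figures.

1.02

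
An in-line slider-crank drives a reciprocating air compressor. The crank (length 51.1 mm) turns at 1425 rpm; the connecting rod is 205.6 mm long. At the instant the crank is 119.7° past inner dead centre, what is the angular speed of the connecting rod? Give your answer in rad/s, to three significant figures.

18.8

ω = 149.2 rad/s (converted from 1425 rpm).
The rod makes angle φ with the slider axis where L sinφ = r sinθ; differentiating, L cosφ·φ̇ = r ω cosθ.
L cosφ = √(L² − r² sin²θ) = 0.20075 m.
|ω_rod| = r ω |cosθ| / √(L² − r² sin²θ) = 0.0511·149.2·0.49546/0.20075 = 18.82 rad/s.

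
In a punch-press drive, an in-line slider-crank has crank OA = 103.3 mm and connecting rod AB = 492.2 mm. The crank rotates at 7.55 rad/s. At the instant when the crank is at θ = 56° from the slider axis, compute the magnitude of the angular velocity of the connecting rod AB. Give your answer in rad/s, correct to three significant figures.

ω = 7.55 rad/s
The rod makes angle φ with the slider axis where L sinφ = r sinθ; differentiating, L cosφ·φ̇ = r ω cosθ.
L cosφ = √(L² − r² sin²θ) = 0.48469 m.
|ω_rod| = r ω |cosθ| / √(L² − r² sin²θ) = 0.1033·7.55·0.55919/0.48469 = 0.89979 rad/s.

0.900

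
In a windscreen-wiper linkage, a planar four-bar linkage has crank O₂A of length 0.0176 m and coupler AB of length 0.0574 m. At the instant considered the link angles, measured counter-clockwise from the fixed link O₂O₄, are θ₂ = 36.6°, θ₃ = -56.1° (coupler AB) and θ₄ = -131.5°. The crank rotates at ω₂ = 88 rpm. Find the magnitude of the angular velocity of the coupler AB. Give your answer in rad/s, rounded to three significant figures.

ω₂ = 9.215 rad/s (from 88 rpm).
Differentiating the loop-closure r₂e^{iθ₂}+r₃e^{iθ₃}=r₁+r₄e^{iθ₄} gives r₂ω₂e^{iθ₂}+r₃ω₃e^{iθ₃}=r₄ω₄e^{iθ₄}.
Eliminating the other unknown: ω₃ = r₂ω₂ sin(θ₄−θ₂) / [r₃ sin(θ₃−θ₄)].
Numerator sine = -0.20620; denominator sine = +0.96771.
Result = 0.0176·9.215·(-0.20620) / (0.0574·(+0.96771)) = -0.60209 rad/s; magnitude 0.60209 rad/s.

0.602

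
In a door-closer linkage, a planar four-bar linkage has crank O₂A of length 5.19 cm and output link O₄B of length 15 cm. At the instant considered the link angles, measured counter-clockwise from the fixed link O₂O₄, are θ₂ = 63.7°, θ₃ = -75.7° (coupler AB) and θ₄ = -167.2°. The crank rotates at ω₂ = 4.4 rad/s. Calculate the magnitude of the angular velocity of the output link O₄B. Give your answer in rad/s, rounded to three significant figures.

ω₂ = 4.4 rad/s
Differentiating the loop-closure r₂e^{iθ₂}+r₃e^{iθ₃}=r₁+r₄e^{iθ₄} gives r₂ω₂e^{iθ₂}+r₃ω₃e^{iθ₃}=r₄ω₄e^{iθ₄}.
Eliminating the other unknown: ω₄ = r₂ω₂ sin(θ₂−θ₃) / [r₄ sin(θ₄−θ₃)].
Numerator sine = +0.65077; denominator sine = -0.99966.
Result = 0.0519·4.4·(+0.65077) / (0.15·(-0.99966)) = -0.99108 rad/s; magnitude 0.99108 rad/s.

0.991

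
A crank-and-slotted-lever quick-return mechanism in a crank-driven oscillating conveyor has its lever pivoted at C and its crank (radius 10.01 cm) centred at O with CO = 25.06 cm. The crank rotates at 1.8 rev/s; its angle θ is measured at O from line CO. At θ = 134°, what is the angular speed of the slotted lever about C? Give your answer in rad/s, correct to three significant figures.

2.21

ω = 11.31 rad/s (from 1.8 rev/s).
Crank pin A relative to C: A = (d + r cosθ, r sinθ); lever angle φ = atan2(r sinθ, d + r cosθ).
Differentiating tanφ: φ̇ = rω(d cosθ + r)/(d² + r² + 2dr cosθ).
d² + r² + 2dr cosθ = |CA|² = 0.0379693 m²;  d cosθ + r = -0.073981 m.
|ω_lever| = |0.1001·11.31·-0.073981| / 0.0379693 = 2.2059 rad/s.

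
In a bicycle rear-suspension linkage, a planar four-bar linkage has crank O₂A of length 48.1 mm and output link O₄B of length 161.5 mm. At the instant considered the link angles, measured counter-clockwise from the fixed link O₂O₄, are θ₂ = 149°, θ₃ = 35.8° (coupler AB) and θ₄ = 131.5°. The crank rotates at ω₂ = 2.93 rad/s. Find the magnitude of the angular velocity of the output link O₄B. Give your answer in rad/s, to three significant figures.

0.806

ω₂ = 2.93 rad/s
Differentiating the loop-closure r₂e^{iθ₂}+r₃e^{iθ₃}=r₁+r₄e^{iθ₄} gives r₂ω₂e^{iθ₂}+r₃ω₃e^{iθ₃}=r₄ω₄e^{iθ₄}.
Eliminating the other unknown: ω₄ = r₂ω₂ sin(θ₂−θ₃) / [r₄ sin(θ₄−θ₃)].
Numerator sine = +0.91914; denominator sine = +0.99506.
Result = 0.0481·2.93·(+0.91914) / (0.1615·(+0.99506)) = +0.80607 rad/s; magnitude 0.80607 rad/s.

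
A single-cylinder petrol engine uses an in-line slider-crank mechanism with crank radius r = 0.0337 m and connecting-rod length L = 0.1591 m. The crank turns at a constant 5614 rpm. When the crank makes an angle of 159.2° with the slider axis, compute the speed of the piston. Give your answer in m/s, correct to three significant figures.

5.64

ω = 2π·5614/60 = 587.9 rad/s
For an in-line slider-crank, x = r cosθ + √(L² − r² sin²θ), so v = −rω sinθ·[1 + r cosθ/√(L² − r² sin²θ)].
With r = 0.0337 m, L = 0.1591 m, θ = 159.2°: √(L² − r² sin²θ) = 0.15865 m.
v = −0.0337·587.9·0.35511·[1 + 0.0337·-0.93483/0.15865] = -5.6384 m/s.
|v| = 5.6384 m/s.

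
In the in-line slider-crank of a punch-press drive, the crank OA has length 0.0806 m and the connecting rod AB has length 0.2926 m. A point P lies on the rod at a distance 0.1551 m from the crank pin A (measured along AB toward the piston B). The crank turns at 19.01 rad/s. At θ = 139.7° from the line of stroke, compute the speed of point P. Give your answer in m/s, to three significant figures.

ω = 19.01 rad/s.  Crank-pin speed |V_A| = rω = 1.5322 m/s, perpendicular to OA.
Rod angle: sinφ = −(r/L) sinθ ⇒ φ = -10.263°; ω_rod = −rω cosθ/√(L²−r²sin²θ) = +4.0587 rad/s.
V_P = V_A + ω_rod × AP, with AP = 0.1551 m along the rod.
Components: V_Px = −rω sinθ − a·ω_rod·sinφ = -0.87886 m/s;  V_Py = rω cosθ + a·ω_rod·cosφ = -0.54914 m/s.
|V_P| = √(V_Px² + V_Py²) = 1.0363 m/s.

1.04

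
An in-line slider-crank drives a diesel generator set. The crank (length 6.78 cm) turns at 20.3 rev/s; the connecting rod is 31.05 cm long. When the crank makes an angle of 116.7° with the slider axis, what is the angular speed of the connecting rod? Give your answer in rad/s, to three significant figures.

12.8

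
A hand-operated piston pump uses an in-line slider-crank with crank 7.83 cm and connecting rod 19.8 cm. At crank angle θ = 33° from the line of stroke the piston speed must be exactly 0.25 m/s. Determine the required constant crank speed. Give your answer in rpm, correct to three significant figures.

For an in-line slider-crank, |v_piston| = rω|sinθ|·[1 + r cosθ/√(L² − r² sin²θ)].
With r = 0.0783 m, L = 0.198 m, θ = 33°: the bracketed kinematic factor |dx/dθ| = 0.057129 m.
ω = v/|dx/dθ| = 0.25/0.057129 = 4.3761 rad/s.
N = 60ω/(2π) = 41.789 rpm.

41.8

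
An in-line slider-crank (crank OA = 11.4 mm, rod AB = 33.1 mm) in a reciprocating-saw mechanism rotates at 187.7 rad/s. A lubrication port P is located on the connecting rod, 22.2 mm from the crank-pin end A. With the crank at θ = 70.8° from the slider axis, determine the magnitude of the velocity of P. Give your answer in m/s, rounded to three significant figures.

2.20

ω = 187.7 rad/s.  Crank-pin speed |V_A| = rω = 2.1398 m/s, perpendicular to OA.
Rod angle: sinφ = −(r/L) sinθ ⇒ φ = -18.981°; ω_rod = −rω cosθ/√(L²−r²sin²θ) = -22.482 rad/s.
V_P = V_A + ω_rod × AP, with AP = 0.0222 m along the rod.
Components: V_Px = −rω sinθ − a·ω_rod·sinφ = -2.1831 m/s;  V_Py = rω cosθ + a·ω_rod·cosφ = +0.23173 m/s.
|V_P| = √(V_Px² + V_Py²) = 2.1954 m/s.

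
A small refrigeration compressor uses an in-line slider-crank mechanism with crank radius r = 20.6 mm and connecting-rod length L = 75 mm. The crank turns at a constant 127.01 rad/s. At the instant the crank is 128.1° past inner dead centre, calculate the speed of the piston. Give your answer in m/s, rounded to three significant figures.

1.70

ω = 127 rad/s
For an in-line slider-crank, x = r cosθ + √(L² − r² sin²θ), so v = −rω sinθ·[1 + r cosθ/√(L² − r² sin²θ)].
With r = 0.0206 m, L = 0.075 m, θ = 128.1°: √(L² − r² sin²θ) = 0.073227 m.
v = −0.0206·127·0.78694·[1 + 0.0206·-0.61704/0.073227] = -1.7015 m/s.
|v| = 1.7015 m/s.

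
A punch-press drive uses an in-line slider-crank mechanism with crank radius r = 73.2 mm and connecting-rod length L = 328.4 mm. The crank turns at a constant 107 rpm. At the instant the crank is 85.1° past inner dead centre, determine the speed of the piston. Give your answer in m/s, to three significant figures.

ω = 2π·107/60 = 11.21 rad/s
For an in-line slider-crank, x = r cosθ + √(L² − r² sin²θ), so v = −rω sinθ·[1 + r cosθ/√(L² − r² sin²θ)].
With r = 0.0732 m, L = 0.3284 m, θ = 85.1°: √(L² − r² sin²θ) = 0.3202 m.
v = −0.0732·11.21·0.99635·[1 + 0.0732·0.08542/0.3202] = -0.83317 m/s.
|v| = 0.83317 m/s.

0.833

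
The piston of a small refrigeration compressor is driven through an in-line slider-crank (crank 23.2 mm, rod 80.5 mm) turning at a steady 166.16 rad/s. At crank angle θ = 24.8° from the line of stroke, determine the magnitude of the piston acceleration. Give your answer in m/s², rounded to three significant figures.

704

ω = 166.2 rad/s
x(θ) = r cosθ + √(L² − r² sin²θ); with ω constant, a = ω²·d²x/dθ².
d²x/dθ² = −r cosθ − r²(cos2θ)/√u − r⁴ sin²2θ/(4u^{3/2}),  u = L² − r² sin²θ = 0.00638555 m².
Substituting r = 0.0232 m, L = 0.0805 m, θ = 24.8°: d²x/dθ² = -0.025508 m.
a = ω²·d²x/dθ² = (166.2)²·(-0.025508) = -704.26 m/s²;  |a| = 704.26 m/s².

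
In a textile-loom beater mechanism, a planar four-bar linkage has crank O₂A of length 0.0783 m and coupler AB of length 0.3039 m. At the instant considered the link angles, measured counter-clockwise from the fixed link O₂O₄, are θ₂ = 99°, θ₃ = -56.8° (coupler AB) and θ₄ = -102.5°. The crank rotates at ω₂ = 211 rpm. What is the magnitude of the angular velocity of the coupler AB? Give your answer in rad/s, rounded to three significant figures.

2.92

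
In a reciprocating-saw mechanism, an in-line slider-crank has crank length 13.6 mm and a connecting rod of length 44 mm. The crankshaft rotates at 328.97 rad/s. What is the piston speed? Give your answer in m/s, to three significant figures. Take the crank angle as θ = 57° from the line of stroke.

4.41

ω = 329 rad/s
For an in-line slider-crank, x = r cosθ + √(L² − r² sin²θ), so v = −rω sinθ·[1 + r cosθ/√(L² − r² sin²θ)].
With r = 0.0136 m, L = 0.044 m, θ = 57°: √(L² − r² sin²θ) = 0.042496 m.
v = −0.0136·329·0.83867·[1 + 0.0136·0.54464/0.042496] = -4.4062 m/s.
|v| = 4.4062 m/s.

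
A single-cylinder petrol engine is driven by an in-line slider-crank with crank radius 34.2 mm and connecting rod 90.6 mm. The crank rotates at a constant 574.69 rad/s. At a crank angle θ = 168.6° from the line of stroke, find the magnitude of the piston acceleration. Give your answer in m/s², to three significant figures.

ω = 574.7 rad/s
x(θ) = r cosθ + √(L² − r² sin²θ); with ω constant, a = ω²·d²x/dθ².
d²x/dθ² = −r cosθ − r²(cos2θ)/√u − r⁴ sin²2θ/(4u^{3/2}),  u = L² − r² sin²θ = 0.00816266 m².
Substituting r = 0.0342 m, L = 0.0906 m, θ = 168.6°: d²x/dθ² = +0.021521 m.
a = ω²·d²x/dθ² = (574.7)²·(+0.021521) = +7107.8 m/s²;  |a| = 7107.8 m/s².

7110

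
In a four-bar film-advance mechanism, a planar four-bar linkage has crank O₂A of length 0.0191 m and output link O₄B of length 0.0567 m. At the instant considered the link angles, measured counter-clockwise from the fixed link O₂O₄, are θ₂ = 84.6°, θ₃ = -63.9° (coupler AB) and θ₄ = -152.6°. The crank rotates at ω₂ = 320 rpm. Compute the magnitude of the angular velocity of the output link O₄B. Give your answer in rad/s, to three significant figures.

ω₂ = 33.51 rad/s (from 320 rpm).
Differentiating the loop-closure r₂e^{iθ₂}+r₃e^{iθ₃}=r₁+r₄e^{iθ₄} gives r₂ω₂e^{iθ₂}+r₃ω₃e^{iθ₃}=r₄ω₄e^{iθ₄}.
Eliminating the other unknown: ω₄ = r₂ω₂ sin(θ₂−θ₃) / [r₄ sin(θ₄−θ₃)].
Numerator sine = +0.52250; denominator sine = -0.99974.
Result = 0.0191·33.51·(+0.52250) / (0.0567·(-0.99974)) = -5.8996 rad/s; magnitude 5.8996 rad/s.

5.90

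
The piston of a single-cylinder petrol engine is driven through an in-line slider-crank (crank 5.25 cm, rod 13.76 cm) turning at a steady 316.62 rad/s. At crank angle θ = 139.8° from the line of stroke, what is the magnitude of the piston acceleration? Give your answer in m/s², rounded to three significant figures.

3600

ω = 316.6 rad/s
x(θ) = r cosθ + √(L² − r² sin²θ); with ω constant, a = ω²·d²x/dθ².
d²x/dθ² = −r cosθ − r²(cos2θ)/√u − r⁴ sin²2θ/(4u^{3/2}),  u = L² − r² sin²θ = 0.0177855 m².
Substituting r = 0.0525 m, L = 0.1376 m, θ = 139.8°: d²x/dθ² = +0.035874 m.
a = ω²·d²x/dθ² = (316.6)²·(+0.035874) = +3596.3 m/s²;  |a| = 3596.3 m/s².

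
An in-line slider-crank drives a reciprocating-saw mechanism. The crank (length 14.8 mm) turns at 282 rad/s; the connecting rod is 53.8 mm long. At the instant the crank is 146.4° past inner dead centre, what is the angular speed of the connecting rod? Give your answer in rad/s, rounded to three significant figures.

ω = 282 rad/s
The rod makes angle φ with the slider axis where L sinφ = r sinθ; differentiating, L cosφ·φ̇ = r ω cosθ.
L cosφ = √(L² − r² sin²θ) = 0.053173 m.
|ω_rod| = r ω |cosθ| / √(L² − r² sin²θ) = 0.0148·282·0.83292/0.053173 = 65.377 rad/s.

65.4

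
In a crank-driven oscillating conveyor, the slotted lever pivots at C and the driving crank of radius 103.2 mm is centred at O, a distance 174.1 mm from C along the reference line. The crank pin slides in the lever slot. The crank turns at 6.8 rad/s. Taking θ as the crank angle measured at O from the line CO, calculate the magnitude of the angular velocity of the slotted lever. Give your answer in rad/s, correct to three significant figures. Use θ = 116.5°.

0.718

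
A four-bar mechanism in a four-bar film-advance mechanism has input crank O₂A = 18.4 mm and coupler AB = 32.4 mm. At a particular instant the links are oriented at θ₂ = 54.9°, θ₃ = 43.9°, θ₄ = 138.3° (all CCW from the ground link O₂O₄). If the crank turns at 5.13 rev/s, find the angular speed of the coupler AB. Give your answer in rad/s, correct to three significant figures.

18.2

ω₂ = 32.23 rad/s (from 5.13 rev/s).
Differentiating the loop-closure r₂e^{iθ₂}+r₃e^{iθ₃}=r₁+r₄e^{iθ₄} gives r₂ω₂e^{iθ₂}+r₃ω₃e^{iθ₃}=r₄ω₄e^{iθ₄}.
Eliminating the other unknown: ω₃ = r₂ω₂ sin(θ₄−θ₂) / [r₃ sin(θ₃−θ₄)].
Numerator sine = +0.99337; denominator sine = -0.99705.
Result = 0.0184·32.23·(+0.99337) / (0.0324·(-0.99705)) = -18.237 rad/s; magnitude 18.237 rad/s.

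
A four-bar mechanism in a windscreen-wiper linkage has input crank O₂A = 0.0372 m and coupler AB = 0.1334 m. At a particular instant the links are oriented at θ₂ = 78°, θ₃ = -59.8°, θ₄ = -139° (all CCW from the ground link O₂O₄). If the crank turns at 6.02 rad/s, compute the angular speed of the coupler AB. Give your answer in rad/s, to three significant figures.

1.03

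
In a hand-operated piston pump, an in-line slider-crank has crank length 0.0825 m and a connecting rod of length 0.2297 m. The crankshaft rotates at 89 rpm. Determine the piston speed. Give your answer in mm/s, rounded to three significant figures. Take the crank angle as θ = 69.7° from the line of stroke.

ω = 2π·89/60 = 9.32 rad/s
For an in-line slider-crank, x = r cosθ + √(L² − r² sin²θ), so v = −rω sinθ·[1 + r cosθ/√(L² − r² sin²θ)].
With r = 0.0825 m, L = 0.2297 m, θ = 69.7°: √(L² − r² sin²θ) = 0.21628 m.
v = −0.0825·9.32·0.93789·[1 + 0.0825·0.34694/0.21628] = -0.81658 m/s.
|v| = 0.81658 m/s = 816.58 mm/s.

817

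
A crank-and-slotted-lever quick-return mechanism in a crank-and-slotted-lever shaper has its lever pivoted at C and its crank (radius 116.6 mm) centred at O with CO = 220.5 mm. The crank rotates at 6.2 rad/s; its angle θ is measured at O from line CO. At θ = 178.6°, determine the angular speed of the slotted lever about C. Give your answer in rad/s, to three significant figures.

ω = 6.2 rad/s
Crank pin A relative to C: A = (d + r cosθ, r sinθ); lever angle φ = atan2(r sinθ, d + r cosθ).
Differentiating tanφ: φ̇ = rω(d cosθ + r)/(d² + r² + 2dr cosθ).
d² + r² + 2dr cosθ = |CA|² = 0.0108106 m²;  d cosθ + r = -0.10383 m.
|ω_lever| = |0.1166·6.2·-0.10383| / 0.0108106 = 6.9436 rad/s.

6.94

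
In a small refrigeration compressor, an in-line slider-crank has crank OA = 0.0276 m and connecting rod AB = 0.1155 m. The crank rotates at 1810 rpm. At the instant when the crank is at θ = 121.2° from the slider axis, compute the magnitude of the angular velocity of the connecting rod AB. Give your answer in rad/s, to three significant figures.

24.0

ω = 189.5 rad/s (converted from 1810 rpm).
The rod makes angle φ with the slider axis where L sinφ = r sinθ; differentiating, L cosφ·φ̇ = r ω cosθ.
L cosφ = √(L² − r² sin²θ) = 0.11306 m.
|ω_rod| = r ω |cosθ| / √(L² − r² sin²θ) = 0.0276·189.5·0.51803/0.11306 = 23.969 rad/s.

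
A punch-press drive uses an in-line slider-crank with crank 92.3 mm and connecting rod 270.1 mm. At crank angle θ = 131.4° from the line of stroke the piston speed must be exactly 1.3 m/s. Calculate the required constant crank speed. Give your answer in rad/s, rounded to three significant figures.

24.5

For an in-line slider-crank, |v_piston| = rω|sinθ|·[1 + r cosθ/√(L² − r² sin²θ)].
With r = 0.0923 m, L = 0.2701 m, θ = 131.4°: the bracketed kinematic factor |dx/dθ| = 0.053048 m.
ω = v/|dx/dθ| = 1.3/0.053048 = 24.506 rad/s.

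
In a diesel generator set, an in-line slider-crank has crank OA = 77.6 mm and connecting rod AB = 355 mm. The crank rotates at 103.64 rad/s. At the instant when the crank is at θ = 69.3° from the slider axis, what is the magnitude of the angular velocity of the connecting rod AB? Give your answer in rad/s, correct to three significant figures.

8.18

ω = 103.6 rad/s
The rod makes angle φ with the slider axis where L sinφ = r sinθ; differentiating, L cosφ·φ̇ = r ω cosθ.
L cosφ = √(L² − r² sin²θ) = 0.3475 m.
|ω_rod| = r ω |cosθ| / √(L² − r² sin²θ) = 0.0776·103.6·0.35347/0.3475 = 8.1808 rad/s.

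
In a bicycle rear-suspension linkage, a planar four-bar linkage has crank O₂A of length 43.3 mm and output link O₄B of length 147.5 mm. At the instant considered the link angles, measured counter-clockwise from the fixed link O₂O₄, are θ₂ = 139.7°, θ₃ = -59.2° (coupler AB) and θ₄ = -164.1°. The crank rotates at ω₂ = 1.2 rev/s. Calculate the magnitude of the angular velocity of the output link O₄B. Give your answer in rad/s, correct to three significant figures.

0.742

ω₂ = 7.54 rad/s (from 1.2 rev/s).
Differentiating the loop-closure r₂e^{iθ₂}+r₃e^{iθ₃}=r₁+r₄e^{iθ₄} gives r₂ω₂e^{iθ₂}+r₃ω₃e^{iθ₃}=r₄ω₄e^{iθ₄}.
Eliminating the other unknown: ω₄ = r₂ω₂ sin(θ₂−θ₃) / [r₄ sin(θ₄−θ₃)].
Numerator sine = -0.32392; denominator sine = -0.96638.
Result = 0.0433·7.54·(-0.32392) / (0.1475·(-0.96638)) = +0.7419 rad/s; magnitude 0.7419 rad/s.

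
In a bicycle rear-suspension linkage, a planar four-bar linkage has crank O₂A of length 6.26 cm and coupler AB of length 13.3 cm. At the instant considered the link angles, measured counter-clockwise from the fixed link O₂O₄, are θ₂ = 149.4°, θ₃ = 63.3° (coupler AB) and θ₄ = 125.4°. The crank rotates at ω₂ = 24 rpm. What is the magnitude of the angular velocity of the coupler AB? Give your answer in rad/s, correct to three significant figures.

ω₂ = 2.513 rad/s (from 24 rpm).
Differentiating the loop-closure r₂e^{iθ₂}+r₃e^{iθ₃}=r₁+r₄e^{iθ₄} gives r₂ω₂e^{iθ₂}+r₃ω₃e^{iθ₃}=r₄ω₄e^{iθ₄}.
Eliminating the other unknown: ω₃ = r₂ω₂ sin(θ₄−θ₂) / [r₃ sin(θ₃−θ₄)].
Numerator sine = -0.40674; denominator sine = -0.88377.
Result = 0.0626·2.513·(-0.40674) / (0.133·(-0.88377)) = +0.54443 rad/s; magnitude 0.54443 rad/s.

0.544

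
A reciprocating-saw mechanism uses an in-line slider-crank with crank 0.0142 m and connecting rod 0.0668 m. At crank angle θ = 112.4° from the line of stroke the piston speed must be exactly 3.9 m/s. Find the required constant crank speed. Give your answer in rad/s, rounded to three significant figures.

324

For an in-line slider-crank, |v_piston| = rω|sinθ|·[1 + r cosθ/√(L² − r² sin²θ)].
With r = 0.0142 m, L = 0.0668 m, θ = 112.4°: the bracketed kinematic factor |dx/dθ| = 0.012044 m.
ω = v/|dx/dθ| = 3.9/0.012044 = 323.82 rad/s.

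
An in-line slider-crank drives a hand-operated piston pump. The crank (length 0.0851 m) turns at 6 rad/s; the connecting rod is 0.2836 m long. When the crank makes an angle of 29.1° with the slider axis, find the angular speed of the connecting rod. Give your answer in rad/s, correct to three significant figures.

1.59

ω = 6 rad/s
The rod makes angle φ with the slider axis where L sinφ = r sinθ; differentiating, L cosφ·φ̇ = r ω cosθ.
L cosφ = √(L² − r² sin²θ) = 0.28056 m.
|ω_rod| = r ω |cosθ| / √(L² − r² sin²θ) = 0.0851·6·0.87377/0.28056 = 1.5902 rad/s.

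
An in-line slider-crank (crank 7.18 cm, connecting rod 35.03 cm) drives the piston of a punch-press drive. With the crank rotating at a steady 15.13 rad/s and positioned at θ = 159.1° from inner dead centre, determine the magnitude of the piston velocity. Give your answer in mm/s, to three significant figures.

ω = 15.13 rad/s
For an in-line slider-crank, x = r cosθ + √(L² − r² sin²θ), so v = −rω sinθ·[1 + r cosθ/√(L² − r² sin²θ)].
With r = 0.0718 m, L = 0.3503 m, θ = 159.1°: √(L² − r² sin²θ) = 0.34936 m.
v = −0.0718·15.13·0.35674·[1 + 0.0718·-0.93420/0.34936] = -0.31313 m/s.
|v| = 0.31313 m/s = 313.13 mm/s.

313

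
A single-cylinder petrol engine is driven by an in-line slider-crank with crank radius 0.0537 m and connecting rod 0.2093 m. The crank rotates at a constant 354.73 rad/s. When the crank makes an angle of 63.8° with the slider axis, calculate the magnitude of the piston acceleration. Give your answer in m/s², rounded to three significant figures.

1920

ω = 354.7 rad/s
x(θ) = r cosθ + √(L² − r² sin²θ); with ω constant, a = ω²·d²x/dθ².
d²x/dθ² = −r cosθ − r²(cos2θ)/√u − r⁴ sin²2θ/(4u^{3/2}),  u = L² − r² sin²θ = 0.0414849 m².
Substituting r = 0.0537 m, L = 0.2093 m, θ = 63.8°: d²x/dθ² = -0.015225 m.
a = ω²·d²x/dθ² = (354.7)²·(-0.015225) = -1915.8 m/s²;  |a| = 1915.8 m/s².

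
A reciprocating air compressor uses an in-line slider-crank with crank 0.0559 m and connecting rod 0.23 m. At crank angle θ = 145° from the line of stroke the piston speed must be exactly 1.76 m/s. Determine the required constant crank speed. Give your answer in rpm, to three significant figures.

For an in-line slider-crank, |v_piston| = rω|sinθ|·[1 + r cosθ/√(L² − r² sin²θ)].
With r = 0.0559 m, L = 0.23 m, θ = 145°: the bracketed kinematic factor |dx/dθ| = 0.025617 m.
ω = v/|dx/dθ| = 1.76/0.025617 = 68.705 rad/s.
N = 60ω/(2π) = 656.09 rpm.

656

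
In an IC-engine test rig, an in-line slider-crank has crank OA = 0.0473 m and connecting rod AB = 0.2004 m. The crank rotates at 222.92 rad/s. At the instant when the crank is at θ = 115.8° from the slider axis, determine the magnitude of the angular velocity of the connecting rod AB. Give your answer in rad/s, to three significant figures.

23.4

ω = 222.9 rad/s
The rod makes angle φ with the slider axis where L sinφ = r sinθ; differentiating, L cosφ·φ̇ = r ω cosθ.
L cosφ = √(L² − r² sin²θ) = 0.19582 m.
|ω_rod| = r ω |cosθ| / √(L² − r² sin²θ) = 0.0473·222.9·0.43523/0.19582 = 23.435 rad/s.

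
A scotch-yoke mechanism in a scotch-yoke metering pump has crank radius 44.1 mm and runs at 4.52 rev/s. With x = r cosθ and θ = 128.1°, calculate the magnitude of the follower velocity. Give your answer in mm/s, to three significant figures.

ω = 28.4 rad/s (from 4.52 rev/s).
x = r cosθ ⇒ ẋ = −rω sinθ.
|v| = rω|sinθ| = 0.0441·28.4·|sin 128.1°| = 0.98559 m/s = 985.59 mm/s.

986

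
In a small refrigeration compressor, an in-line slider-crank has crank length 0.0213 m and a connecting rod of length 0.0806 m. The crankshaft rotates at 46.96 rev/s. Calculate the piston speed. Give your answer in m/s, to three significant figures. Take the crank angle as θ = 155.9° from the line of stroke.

1.94

ω = 2π·47 = 295.1 rad/s
For an in-line slider-crank, x = r cosθ + √(L² − r² sin²θ), so v = −rω sinθ·[1 + r cosθ/√(L² − r² sin²θ)].
With r = 0.0213 m, L = 0.0806 m, θ = 155.9°: √(L² − r² sin²θ) = 0.080129 m.
v = −0.0213·295.1·0.40833·[1 + 0.0213·-0.91283/0.080129] = -1.9436 m/s.
|v| = 1.9436 m/s.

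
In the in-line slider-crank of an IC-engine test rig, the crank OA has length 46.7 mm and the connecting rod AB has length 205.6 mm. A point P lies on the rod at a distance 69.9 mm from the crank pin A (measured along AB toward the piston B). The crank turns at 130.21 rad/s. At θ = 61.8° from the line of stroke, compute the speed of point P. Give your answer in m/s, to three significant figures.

5.87

ω = 130.2 rad/s.  Crank-pin speed |V_A| = rω = 6.0808 m/s, perpendicular to OA.
Rod angle: sinφ = −(r/L) sinθ ⇒ φ = -11.547°; ω_rod = −rω cosθ/√(L²−r²sin²θ) = -14.265 rad/s.
V_P = V_A + ω_rod × AP, with AP = 0.0699 m along the rod.
Components: V_Px = −rω sinθ − a·ω_rod·sinφ = -5.5586 m/s;  V_Py = rω cosθ + a·ω_rod·cosφ = +1.8966 m/s.
|V_P| = √(V_Px² + V_Py²) = 5.8733 m/s.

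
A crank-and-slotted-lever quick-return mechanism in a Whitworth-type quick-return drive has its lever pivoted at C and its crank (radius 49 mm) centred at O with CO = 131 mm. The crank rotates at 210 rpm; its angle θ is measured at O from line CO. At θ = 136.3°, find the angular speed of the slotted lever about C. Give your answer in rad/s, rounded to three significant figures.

ω = 21.99 rad/s (from 210 rpm).
Crank pin A relative to C: A = (d + r cosθ, r sinθ); lever angle φ = atan2(r sinθ, d + r cosθ).
Differentiating tanφ: φ̇ = rω(d cosθ + r)/(d² + r² + 2dr cosθ).
d² + r² + 2dr cosθ = |CA|² = 0.0102805 m²;  d cosθ + r = -0.045709 m.
|ω_lever| = |0.049·21.99·-0.045709| / 0.0102805 = 4.791 rad/s.

4.79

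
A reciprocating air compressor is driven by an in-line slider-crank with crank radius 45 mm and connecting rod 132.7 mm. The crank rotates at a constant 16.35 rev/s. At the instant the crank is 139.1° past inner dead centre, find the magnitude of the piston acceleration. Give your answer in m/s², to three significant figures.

331

ω = 2π·16.4 = 102.7 rad/s
x(θ) = r cosθ + √(L² − r² sin²θ); with ω constant, a = ω²·d²x/dθ².
d²x/dθ² = −r cosθ − r²(cos2θ)/√u − r⁴ sin²2θ/(4u^{3/2}),  u = L² − r² sin²θ = 0.0167412 m².
Substituting r = 0.045 m, L = 0.1327 m, θ = 139.1°: d²x/dθ² = +0.031318 m.
a = ω²·d²x/dθ² = (102.7)²·(+0.031318) = +330.51 m/s²;  |a| = 330.51 m/s².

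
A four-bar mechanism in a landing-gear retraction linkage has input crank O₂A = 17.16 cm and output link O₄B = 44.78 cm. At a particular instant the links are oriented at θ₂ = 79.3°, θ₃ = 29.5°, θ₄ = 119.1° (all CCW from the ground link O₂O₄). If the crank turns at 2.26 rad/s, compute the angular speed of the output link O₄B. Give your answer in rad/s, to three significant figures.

ω₂ = 2.26 rad/s
Differentiating the loop-closure r₂e^{iθ₂}+r₃e^{iθ₃}=r₁+r₄e^{iθ₄} gives r₂ω₂e^{iθ₂}+r₃ω₃e^{iθ₃}=r₄ω₄e^{iθ₄}.
Eliminating the other unknown: ω₄ = r₂ω₂ sin(θ₂−θ₃) / [r₄ sin(θ₄−θ₃)].
Numerator sine = +0.76380; denominator sine = +0.99998.
Result = 0.1716·2.26·(+0.76380) / (0.4478·(+0.99998)) = +0.6615 rad/s; magnitude 0.6615 rad/s.

0.661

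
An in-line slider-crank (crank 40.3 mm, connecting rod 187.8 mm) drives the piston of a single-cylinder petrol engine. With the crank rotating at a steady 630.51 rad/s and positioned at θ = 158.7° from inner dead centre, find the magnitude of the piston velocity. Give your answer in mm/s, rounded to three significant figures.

7380

ω = 630.5 rad/s
For an in-line slider-crank, x = r cosθ + √(L² − r² sin²θ), so v = −rω sinθ·[1 + r cosθ/√(L² − r² sin²θ)].
With r = 0.0403 m, L = 0.1878 m, θ = 158.7°: √(L² − r² sin²θ) = 0.18723 m.
v = −0.0403·630.5·0.36325·[1 + 0.0403·-0.93169/0.18723] = -7.379 m/s.
|v| = 7.379 m/s = 7379 mm/s.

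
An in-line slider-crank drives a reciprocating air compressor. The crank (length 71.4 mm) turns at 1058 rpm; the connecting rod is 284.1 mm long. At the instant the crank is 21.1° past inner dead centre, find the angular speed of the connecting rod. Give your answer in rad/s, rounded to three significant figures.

ω = 110.8 rad/s (converted from 1058 rpm).
The rod makes angle φ with the slider axis where L sinφ = r sinθ; differentiating, L cosφ·φ̇ = r ω cosθ.
L cosφ = √(L² − r² sin²θ) = 0.28293 m.
|ω_rod| = r ω |cosθ| / √(L² − r² sin²θ) = 0.0714·110.8·0.93295/0.28293 = 26.085 rad/s.

26.1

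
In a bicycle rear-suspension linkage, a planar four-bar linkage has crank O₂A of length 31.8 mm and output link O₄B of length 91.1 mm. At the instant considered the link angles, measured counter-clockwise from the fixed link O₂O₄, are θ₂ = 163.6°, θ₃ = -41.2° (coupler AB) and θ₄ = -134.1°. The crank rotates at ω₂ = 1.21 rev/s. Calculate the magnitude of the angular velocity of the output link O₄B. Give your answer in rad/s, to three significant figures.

1.11

ω₂ = 7.603 rad/s (from 1.21 rev/s).
Differentiating the loop-closure r₂e^{iθ₂}+r₃e^{iθ₃}=r₁+r₄e^{iθ₄} gives r₂ω₂e^{iθ₂}+r₃ω₃e^{iθ₃}=r₄ω₄e^{iθ₄}.
Eliminating the other unknown: ω₄ = r₂ω₂ sin(θ₂−θ₃) / [r₄ sin(θ₄−θ₃)].
Numerator sine = -0.41945; denominator sine = -0.99872.
Result = 0.0318·7.603·(-0.41945) / (0.0911·(-0.99872)) = +1.1146 rad/s; magnitude 1.1146 rad/s.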